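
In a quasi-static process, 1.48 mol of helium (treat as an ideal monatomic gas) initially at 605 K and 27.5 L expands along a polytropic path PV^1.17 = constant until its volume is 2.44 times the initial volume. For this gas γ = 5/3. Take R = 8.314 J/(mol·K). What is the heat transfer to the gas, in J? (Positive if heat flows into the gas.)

P₁ = nRT₁/V₁ = 1.48×8.314×605/27.5 = 271 kPa.
Polytropic n=1.17: T₂ = T₁(V₁/V₂)^(n−1) = 605×(0.410)^0.17 = 520 K; P₂ = P₁(V₁/V₂)^n = 95.3 kPa.
W = (P₁V₁−P₂V₂)/(n−1) = (271×27.5−95.3×67.1)/0.17 = 6160 J.
ΔU = nCvΔT = 1.48×12.5×(520−605) = -1570 J.
Q = ΔU + W = 4590 J.

4590 J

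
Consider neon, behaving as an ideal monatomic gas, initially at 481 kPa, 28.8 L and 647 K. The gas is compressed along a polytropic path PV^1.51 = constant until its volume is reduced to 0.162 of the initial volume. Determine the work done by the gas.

-41600 J

n = P₁V₁/(RT₁) = 481×28.8/(8.314×647) = 2.58 mol.
Polytropic n=1.51: T₂ = T₁(V₁/V₂)^(n−1) = 647×(6.17)^0.51 = 1640 K; P₂ = P₁(V₁/V₂)^n = 7510 kPa.
W = (P₁V₁−P₂V₂)/(n−1) = (481×28.8−7510×4.67)/0.51 = -41600 J.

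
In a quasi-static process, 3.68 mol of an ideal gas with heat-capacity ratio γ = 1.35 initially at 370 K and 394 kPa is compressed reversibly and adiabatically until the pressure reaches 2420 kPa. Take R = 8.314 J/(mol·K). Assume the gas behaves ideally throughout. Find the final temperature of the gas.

V₁ = nRT₁/P₁ = 3.68×8.314×370/394 = 28.7 L.
Adiabatic: T₂/T₁ = (P₂/P₁)^((γ−1)/γ) ⇒ T₂ = 370×(6.14)^0.259 = 592 K; V₂ = 7.49 L.

592 K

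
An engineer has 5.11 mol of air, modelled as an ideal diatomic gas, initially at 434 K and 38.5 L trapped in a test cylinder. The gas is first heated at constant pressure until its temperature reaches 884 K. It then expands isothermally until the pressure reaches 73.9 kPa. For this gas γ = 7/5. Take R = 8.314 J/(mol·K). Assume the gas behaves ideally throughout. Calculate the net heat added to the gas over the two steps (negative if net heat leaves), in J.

P₁ = nRT₁/V₁ = 5.11×8.314×434/38.5 = 479 kPa.
Step 1 — Isobaric: P stays 479 kPa; V/T = const ⇒ T₂ = 884 K, V₂ = 78.4 L.
W = PΔV = 479×(78.4−38.5) kPa·L = 19100 J.
ΔU = nCvΔT = 5.11×20.8×(884−434) = 47800 J.
Q = ΔU + W = nCpΔT = 66900 J.
State after step 1: P = 479 kPa, V = 78.4 L, T = 884 K.
Step 2 — Isothermal: T stays 884 K; PV = const ⇒ V₂ = 508 L, P₂ = 73.9 kPa.
ΔU = 0 (ideal gas, T constant).
W = nRT ln(V₂/V₁) = 5.11×8.314×884×ln(6.48) = 70200 J.
Q = ΔU + W = 70200 J.
Net over both steps: W = 89300 J, Q = 137000 J, ΔU = 47800 J.

137000 J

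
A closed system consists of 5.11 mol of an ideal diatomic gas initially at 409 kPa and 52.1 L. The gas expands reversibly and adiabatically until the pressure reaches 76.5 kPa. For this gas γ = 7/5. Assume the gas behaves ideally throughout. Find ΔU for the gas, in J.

-20300 J

T₁ = P₁V₁/(nR) = 409×52.1/(5.11×8.314) = 502 K.
Adiabatic: T₂/T₁ = (P₂/P₁)^((γ−1)/γ) ⇒ T₂ = 502×(0.187)^0.286 = 311 K; V₂ = 173 L.
For an ideal gas ΔU = nCvΔT with Cv = (5/2)R = 20.8 J/(mol·K).
ΔU = 5.11×20.8×(311−502) = -20300 J.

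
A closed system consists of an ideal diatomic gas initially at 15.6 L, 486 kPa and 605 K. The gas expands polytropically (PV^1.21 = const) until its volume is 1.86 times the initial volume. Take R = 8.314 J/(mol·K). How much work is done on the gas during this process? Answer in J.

n = P₁V₁/(RT₁) = 486×15.6/(8.314×605) = 1.51 mol.
Polytropic n=1.21: T₂ = T₁(V₁/V₂)^(n−1) = 605×(0.538)^0.21 = 531 K; P₂ = P₁(V₁/V₂)^n = 229 kPa.
W = (P₁V₁−P₂V₂)/(n−1) = (486×15.6−229×29.0)/0.21 = 4410 J.
Work done on the gas = −W_by = -4410 J.

-4410 J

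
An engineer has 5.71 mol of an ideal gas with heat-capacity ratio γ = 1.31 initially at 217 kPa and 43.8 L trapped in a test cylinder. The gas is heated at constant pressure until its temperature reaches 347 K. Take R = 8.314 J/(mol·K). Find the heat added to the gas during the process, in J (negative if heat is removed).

29400 J

T₁ = P₁V₁/(nR) = 217×43.8/(5.71×8.314) = 200 K.
Isobaric: P stays 217 kPa; V/T = const ⇒ T₂ = 347 K, V₂ = 75.9 L.
W = PΔV = 217×(75.9−43.8) kPa·L = 6970 J.
ΔU = nCvΔT = 5.71×26.8×(347−200) = 22500 J.
Q = ΔU + W = nCpΔT = 29400 J.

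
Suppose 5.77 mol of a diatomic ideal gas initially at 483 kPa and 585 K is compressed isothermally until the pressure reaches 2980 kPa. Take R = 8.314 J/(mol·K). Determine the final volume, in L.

V₁ = nRT₁/P₁ = 5.77×8.314×585/483 = 58.1 L.
Isothermal: T stays 585 K; PV = const ⇒ V₂ = 9.42 L, P₂ = 2980 kPa.

9.42 L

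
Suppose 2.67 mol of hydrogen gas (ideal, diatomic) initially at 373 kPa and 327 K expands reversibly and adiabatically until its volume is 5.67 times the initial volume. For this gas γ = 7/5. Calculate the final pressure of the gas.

32.9 kPa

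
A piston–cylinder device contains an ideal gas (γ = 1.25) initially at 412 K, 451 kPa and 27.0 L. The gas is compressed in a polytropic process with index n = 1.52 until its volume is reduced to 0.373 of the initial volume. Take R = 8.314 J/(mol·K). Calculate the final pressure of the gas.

Polytropic n=1.52: T₂ = T₁(V₁/V₂)^(n−1) = 412×(2.68)^0.52 = 688 K; P₂ = P₁(V₁/V₂)^n = 2020 kPa.

2020 kPa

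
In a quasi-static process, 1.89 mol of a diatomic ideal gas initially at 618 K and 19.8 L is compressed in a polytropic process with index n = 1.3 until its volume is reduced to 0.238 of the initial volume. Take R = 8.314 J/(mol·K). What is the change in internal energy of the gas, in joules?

P₁ = nRT₁/V₁ = 1.89×8.314×618/19.8 = 490 kPa.
Polytropic n=1.3: T₂ = T₁(V₁/V₂)^(n−1) = 618×(4.20)^0.30 = 951 K; P₂ = P₁(V₁/V₂)^n = 3170 kPa.
For an ideal gas ΔU = nCvΔT with Cv = (5/2)R = 20.8 J/(mol·K).
ΔU = 1.89×20.8×(951−618) = 13100 J.

13100 J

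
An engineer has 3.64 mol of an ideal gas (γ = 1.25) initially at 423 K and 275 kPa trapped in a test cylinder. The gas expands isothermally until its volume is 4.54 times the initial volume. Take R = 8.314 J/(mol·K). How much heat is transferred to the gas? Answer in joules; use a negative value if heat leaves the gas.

V₁ = nRT₁/P₁ = 3.64×8.314×423/275 = 46.5 L.
Isothermal: T stays 423 K; PV = const ⇒ V₂ = 211 L, P₂ = 60.6 kPa.
ΔU = 0 (ideal gas, T constant).
W = nRT ln(V₂/V₁) = 3.64×8.314×423×ln(4.54) = 19400 J.
Q = ΔU + W = 19400 J.

19400 J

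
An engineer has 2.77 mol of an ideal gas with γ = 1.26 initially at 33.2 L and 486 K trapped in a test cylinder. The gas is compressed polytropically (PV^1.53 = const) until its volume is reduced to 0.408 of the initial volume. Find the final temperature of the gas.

782 K

P₁ = nRT₁/V₁ = 2.77×8.314×486/33.2 = 337 kPa.
Polytropic n=1.53: T₂ = T₁(V₁/V₂)^(n−1) = 486×(2.45)^0.53 = 782 K; P₂ = P₁(V₁/V₂)^n = 1330 kPa.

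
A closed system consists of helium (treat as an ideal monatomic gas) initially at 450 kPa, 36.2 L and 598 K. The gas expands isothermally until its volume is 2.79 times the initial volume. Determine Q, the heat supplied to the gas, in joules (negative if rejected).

n = P₁V₁/(RT₁) = 450×36.2/(8.314×598) = 3.28 mol.
Isothermal: T stays 598 K; PV = const ⇒ V₂ = 101 L, P₂ = 161 kPa.
ΔU = 0 (ideal gas, T constant).
W = nRT ln(V₂/V₁) = 3.28×8.314×598×ln(2.79) = 16700 J.
Q = ΔU + W = 16700 J.

16700 J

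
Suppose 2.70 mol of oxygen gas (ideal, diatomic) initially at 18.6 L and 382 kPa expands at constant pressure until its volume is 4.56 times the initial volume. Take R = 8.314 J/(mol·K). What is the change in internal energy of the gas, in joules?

63200 J

T₁ = P₁V₁/(nR) = 382×18.6/(2.70×8.314) = 317 K.
Isobaric: P stays 382 kPa; V/T = const ⇒ T₂ = 1440 K, V₂ = 84.8 L.
For an ideal gas ΔU = nCvΔT with Cv = (5/2)R = 20.8 J/(mol·K).
ΔU = 2.70×20.8×(1440−317) = 63200 J.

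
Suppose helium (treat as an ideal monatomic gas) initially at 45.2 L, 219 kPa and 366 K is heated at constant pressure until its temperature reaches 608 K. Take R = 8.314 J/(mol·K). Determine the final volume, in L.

75.1 L

Isobaric: P stays 219 kPa; V/T = const ⇒ T₂ = 608 K, V₂ = 75.1 L.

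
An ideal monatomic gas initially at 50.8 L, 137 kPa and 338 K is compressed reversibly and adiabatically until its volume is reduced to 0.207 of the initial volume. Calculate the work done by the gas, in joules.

-19400 J

n = P₁V₁/(RT₁) = 137×50.8/(8.314×338) = 2.48 mol.
Adiabatic: TV^(γ−1) = const ⇒ T₂ = 338×(4.83)^0.667 = 966 K; PV^γ = const ⇒ P₂ = 1890 kPa.
ΔU = nCvΔT = 2.48×12.5×(966−338) = 19400 J.
Q = 0 for an adiabatic process, so W = −ΔU = -19400 J.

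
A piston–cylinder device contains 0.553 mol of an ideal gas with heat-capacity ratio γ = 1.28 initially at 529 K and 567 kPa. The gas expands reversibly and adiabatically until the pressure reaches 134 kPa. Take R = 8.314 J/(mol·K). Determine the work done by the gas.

V₁ = nRT₁/P₁ = 0.553×8.314×529/567 = 4.29 L.
Adiabatic: T₂/T₁ = (P₂/P₁)^((γ−1)/γ) ⇒ T₂ = 529×(0.236)^0.219 = 386 K; V₂ = 13.2 L.
ΔU = nCvΔT = 0.553×29.7×(386−529) = -2350 J.
Q = 0 for an adiabatic process, so W = −ΔU = 2350 J.

2350 J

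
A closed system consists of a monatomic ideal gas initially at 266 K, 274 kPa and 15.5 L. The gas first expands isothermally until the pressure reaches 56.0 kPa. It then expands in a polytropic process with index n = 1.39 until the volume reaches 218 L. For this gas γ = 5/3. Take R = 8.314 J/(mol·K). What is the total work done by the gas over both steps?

n = P₁V₁/(RT₁) = 274×15.5/(8.314×266) = 1.92 mol.
Step 1 — Isothermal: T stays 266 K; PV = const ⇒ V₂ = 75.8 L, P₂ = 56.0 kPa.
ΔU = 0 (ideal gas, T constant).
W = nRT ln(V₂/V₁) = 1.92×8.314×266×ln(4.89) = 6740 J.
Q = ΔU + W = 6740 J.
State after step 1: P = 56.0 kPa, V = 75.8 L, T = 266 K.
Step 2 — Polytropic n=1.39: T₂ = T₁(V₁/V₂)^(n−1) = 266×(0.348)^0.39 = 176 K; P₂ = P₁(V₁/V₂)^n = 12.9 kPa.
W = (P₁V₁−P₂V₂)/(n−1) = (56.0×75.8−12.9×218)/0.39 = 3680 J.
ΔU = nCvΔT = 1.92×12.5×(176−266) = -2150 J.
Q = ΔU + W = 1530 J.
Net over both steps: W = 10400 J, Q = 8270 J, ΔU = -2150 J.

10400 J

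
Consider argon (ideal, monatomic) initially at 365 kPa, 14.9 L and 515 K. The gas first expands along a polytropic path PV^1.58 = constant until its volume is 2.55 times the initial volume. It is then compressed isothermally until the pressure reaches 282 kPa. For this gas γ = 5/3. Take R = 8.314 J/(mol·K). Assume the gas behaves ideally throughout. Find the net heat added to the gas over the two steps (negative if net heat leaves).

-3350 J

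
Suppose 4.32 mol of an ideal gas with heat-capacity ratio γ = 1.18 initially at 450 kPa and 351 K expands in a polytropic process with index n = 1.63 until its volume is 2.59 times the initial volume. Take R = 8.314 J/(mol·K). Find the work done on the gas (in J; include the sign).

V₁ = nRT₁/P₁ = 4.32×8.314×351/450 = 28.0 L.
Polytropic n=1.63: T₂ = T₁(V₁/V₂)^(n−1) = 351×(0.386)^0.63 = 193 K; P₂ = P₁(V₁/V₂)^n = 95.4 kPa.
W = (P₁V₁−P₂V₂)/(n−1) = (450×28.0−95.4×72.6)/0.63 = 9020 J.
Work done on the gas = −W_by = -9020 J.

-9020 J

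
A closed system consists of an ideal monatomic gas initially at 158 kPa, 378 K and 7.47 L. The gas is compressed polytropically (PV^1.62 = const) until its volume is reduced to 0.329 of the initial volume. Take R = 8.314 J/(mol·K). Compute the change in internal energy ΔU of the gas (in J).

n = P₁V₁/(RT₁) = 158×7.47/(8.314×378) = 0.376 mol.
Polytropic n=1.62: T₂ = T₁(V₁/V₂)^(n−1) = 378×(3.04)^0.62 = 753 K; P₂ = P₁(V₁/V₂)^n = 957 kPa.
For an ideal gas ΔU = nCvΔT with Cv = (3/2)R = 12.5 J/(mol·K).
ΔU = 0.376×12.5×(753−378) = 1760 J.

1760 J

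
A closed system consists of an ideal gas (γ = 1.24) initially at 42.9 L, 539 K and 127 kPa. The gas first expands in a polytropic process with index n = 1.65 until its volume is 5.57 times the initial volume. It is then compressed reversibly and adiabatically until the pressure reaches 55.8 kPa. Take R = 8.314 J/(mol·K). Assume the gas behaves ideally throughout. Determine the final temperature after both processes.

n = P₁V₁/(RT₁) = 127×42.9/(8.314×539) = 1.22 mol.
Step 1 — Polytropic n=1.65: T₂ = T₁(V₁/V₂)^(n−1) = 539×(0.180)^0.65 = 177 K; P₂ = P₁(V₁/V₂)^n = 7.47 kPa.
W = (P₁V₁−P₂V₂)/(n−1) = (127×42.9−7.47×239)/0.65 = 5640 J.
ΔU = nCvΔT = 1.22×34.6×(177−539) = -15300 J.
Q = ΔU + W = -9630 J.
State after step 1: P = 7.47 kPa, V = 239 L, T = 177 K.
Step 2 — Adiabatic: T₂/T₁ = (P₂/P₁)^((γ−1)/γ) ⇒ T₂ = 177×(7.47)^0.194 = 261 K; V₂ = 47.2 L.
ΔU = nCvΔT = 1.22×34.6×(261−177) = 3540 J.
Q = 0 for an adiabatic process, so W = −ΔU = -3540 J.
Net over both steps: W = 2100 J, Q = -9630 J, ΔU = -11700 J.

261 K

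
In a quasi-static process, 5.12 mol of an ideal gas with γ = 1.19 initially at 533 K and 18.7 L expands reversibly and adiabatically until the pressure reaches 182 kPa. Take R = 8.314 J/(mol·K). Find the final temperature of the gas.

394 K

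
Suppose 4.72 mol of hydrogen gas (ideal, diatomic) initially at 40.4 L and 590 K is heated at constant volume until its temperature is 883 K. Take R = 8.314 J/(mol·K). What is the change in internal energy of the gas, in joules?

P₁ = nRT₁/V₁ = 4.72×8.314×590/40.4 = 573 kPa.
Isochoric: V stays 40.4 L; P/T = const ⇒ T₂ = 883 K, P₂ = 858 kPa.
For an ideal gas ΔU = nCvΔT with Cv = (5/2)R = 20.8 J/(mol·K).
ΔU = 4.72×20.8×(883−590) = 28700 J.

28700 J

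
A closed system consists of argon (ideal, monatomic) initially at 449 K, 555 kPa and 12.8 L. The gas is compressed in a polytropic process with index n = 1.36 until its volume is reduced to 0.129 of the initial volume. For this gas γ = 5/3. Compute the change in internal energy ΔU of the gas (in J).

n = P₁V₁/(RT₁) = 555×12.8/(8.314×449) = 1.90 mol.
Polytropic n=1.36: T₂ = T₁(V₁/V₂)^(n−1) = 449×(7.75)^0.36 = 938 K; P₂ = P₁(V₁/V₂)^n = 8990 kPa.
For an ideal gas ΔU = nCvΔT with Cv = (3/2)R = 12.5 J/(mol·K).
ΔU = 1.90×12.5×(938−449) = 11600 J.

11600 J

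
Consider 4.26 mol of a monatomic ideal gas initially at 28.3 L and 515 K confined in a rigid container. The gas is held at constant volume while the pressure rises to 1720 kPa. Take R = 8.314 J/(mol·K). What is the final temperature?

P₁ = nRT₁/V₁ = 4.26×8.314×515/28.3 = 645 kPa.
Isochoric: V stays 28.3 L; P/T = const ⇒ T₂ = 1370 K, P₂ = 1720 kPa.

1370 K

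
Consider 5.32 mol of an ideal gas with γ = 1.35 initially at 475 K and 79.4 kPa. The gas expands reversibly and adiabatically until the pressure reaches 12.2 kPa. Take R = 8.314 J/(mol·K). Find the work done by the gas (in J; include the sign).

V₁ = nRT₁/P₁ = 5.32×8.314×475/79.4 = 265 L.
Adiabatic: T₂/T₁ = (P₂/P₁)^((γ−1)/γ) ⇒ T₂ = 475×(0.154)^0.259 = 292 K; V₂ = 1060 L.
ΔU = nCvΔT = 5.32×23.8×(292−475) = -23100 J.
Q = 0 for an adiabatic process, so W = −ΔU = 23100 J.

23100 J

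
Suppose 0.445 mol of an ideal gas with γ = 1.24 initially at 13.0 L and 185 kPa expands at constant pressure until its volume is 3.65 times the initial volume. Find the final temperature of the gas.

2370 K

T₁ = P₁V₁/(nR) = 185×13.0/(0.445×8.314) = 650 K.
Isobaric: P stays 185 kPa; V/T = const ⇒ T₂ = 2370 K, V₂ = 47.4 L.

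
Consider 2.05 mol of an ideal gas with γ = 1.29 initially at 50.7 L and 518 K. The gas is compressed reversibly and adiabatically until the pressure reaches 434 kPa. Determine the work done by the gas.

P₁ = nRT₁/V₁ = 2.05×8.314×518/50.7 = 174 kPa.
Adiabatic: T₂/T₁ = (P₂/P₁)^((γ−1)/γ) ⇒ T₂ = 518×(2.49)^0.225 = 636 K; V₂ = 25.0 L.
ΔU = nCvΔT = 2.05×28.7×(636−518) = 6940 J.
Q = 0 for an adiabatic process, so W = −ΔU = -6940 J.

-6940 J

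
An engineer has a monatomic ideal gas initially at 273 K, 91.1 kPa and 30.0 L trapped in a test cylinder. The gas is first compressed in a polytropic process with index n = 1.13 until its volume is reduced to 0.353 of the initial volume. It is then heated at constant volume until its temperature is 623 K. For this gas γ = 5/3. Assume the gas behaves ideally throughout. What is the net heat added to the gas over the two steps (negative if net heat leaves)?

2210 J

n = P₁V₁/(RT₁) = 91.1×30.0/(8.314×273) = 1.20 mol.
Step 1 — Polytropic n=1.13: T₂ = T₁(V₁/V₂)^(n−1) = 273×(2.83)^0.13 = 313 K; P₂ = P₁(V₁/V₂)^n = 295 kPa.
W = (P₁V₁−P₂V₂)/(n−1) = (91.1×30.0−295×10.6)/0.13 = -3050 J.
ΔU = nCvΔT = 1.20×12.5×(313−273) = 594 J.
Q = ΔU + W = -2450 J.
State after step 1: P = 295 kPa, V = 10.6 L, T = 313 K.
Step 2 — Isochoric: V stays 10.6 L; P/T = const ⇒ T₂ = 623 K, P₂ = 589 kPa.
W = 0 (no volume change).
ΔU = nCvΔT = 1.20×12.5×(623−313) = 4660 J.
Q = ΔU = 4660 J.
Net over both steps: W = -3050 J, Q = 2210 J, ΔU = 5260 J.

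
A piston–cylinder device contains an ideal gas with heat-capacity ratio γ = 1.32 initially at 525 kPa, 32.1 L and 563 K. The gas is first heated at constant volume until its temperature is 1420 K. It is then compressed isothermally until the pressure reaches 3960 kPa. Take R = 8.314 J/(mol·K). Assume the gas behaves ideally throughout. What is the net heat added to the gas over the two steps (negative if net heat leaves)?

33600 J

n = P₁V₁/(RT₁) = 525×32.1/(8.314×563) = 3.60 mol.
Step 1 — Isochoric: V stays 32.1 L; P/T = const ⇒ T₂ = 1420 K, P₂ = 1320 kPa.
W = 0 (no volume change).
ΔU = nCvΔT = 3.60×26.0×(1420−563) = 80200 J.
Q = ΔU = 80200 J.
State after step 1: P = 1320 kPa, V = 32.1 L, T = 1420 K.
Step 2 — Isothermal: T stays 1420 K; PV = const ⇒ V₂ = 10.7 L, P₂ = 3960 kPa.
ΔU = 0 (ideal gas, T constant).
W = nRT ln(V₂/V₁) = 3.60×8.314×1420×ln(0.334) = -46600 J.
Q = ΔU + W = -46600 J.
Net over both steps: W = -46600 J, Q = 33600 J, ΔU = 80200 J.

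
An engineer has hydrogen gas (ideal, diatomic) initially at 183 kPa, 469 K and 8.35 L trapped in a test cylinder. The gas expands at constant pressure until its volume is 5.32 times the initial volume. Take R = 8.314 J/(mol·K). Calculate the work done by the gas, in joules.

6600 J

n = P₁V₁/(RT₁) = 183×8.35/(8.314×469) = 0.392 mol.
Isobaric: P stays 183 kPa; V/T = const ⇒ T₂ = 2500 K, V₂ = 44.4 L.
W = PΔV = 183×(44.4−8.35) kPa·L = 6600 J.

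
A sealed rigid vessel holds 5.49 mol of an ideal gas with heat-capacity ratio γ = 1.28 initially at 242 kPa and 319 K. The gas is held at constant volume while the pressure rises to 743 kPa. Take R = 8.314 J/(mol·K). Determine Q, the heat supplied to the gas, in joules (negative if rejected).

V₁ = nRT₁/P₁ = 5.49×8.314×319/242 = 60.2 L.
Isochoric: V stays 60.2 L; P/T = const ⇒ T₂ = 979 K, P₂ = 743 kPa.
W = 0 (no volume change).
ΔU = nCvΔT = 5.49×29.7×(979−319) = 108000 J.
Q = ΔU = 108000 J.

108000 J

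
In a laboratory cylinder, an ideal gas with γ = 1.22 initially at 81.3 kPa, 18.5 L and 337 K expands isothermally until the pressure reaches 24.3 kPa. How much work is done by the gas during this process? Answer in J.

n = P₁V₁/(RT₁) = 81.3×18.5/(8.314×337) = 0.537 mol.
Isothermal: T stays 337 K; PV = const ⇒ V₂ = 61.9 L, P₂ = 24.3 kPa.
W = nRT ln(V₂/V₁) = 0.537×8.314×337×ln(3.35) = 1820 J.

1820 J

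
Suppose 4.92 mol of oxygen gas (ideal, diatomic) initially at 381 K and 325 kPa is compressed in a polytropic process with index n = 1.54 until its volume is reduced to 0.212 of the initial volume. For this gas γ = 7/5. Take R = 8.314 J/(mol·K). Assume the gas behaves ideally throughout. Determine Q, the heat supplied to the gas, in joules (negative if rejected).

V₁ = nRT₁/P₁ = 4.92×8.314×381/325 = 48.0 L.
Polytropic n=1.54: T₂ = T₁(V₁/V₂)^(n−1) = 381×(4.72)^0.54 = 880 K; P₂ = P₁(V₁/V₂)^n = 3540 kPa.
W = (P₁V₁−P₂V₂)/(n−1) = (325×48.0−3540×10.2)/0.54 = -37800 J.
ΔU = nCvΔT = 4.92×20.8×(880−381) = 51100 J.
Q = ΔU + W = 13200 J.

13200 J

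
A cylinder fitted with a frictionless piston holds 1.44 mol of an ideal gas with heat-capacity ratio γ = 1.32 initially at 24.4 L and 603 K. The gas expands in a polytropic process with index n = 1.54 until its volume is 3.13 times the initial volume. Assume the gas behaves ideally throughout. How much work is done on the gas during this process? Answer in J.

P₁ = nRT₁/V₁ = 1.44×8.314×603/24.4 = 296 kPa.
Polytropic n=1.54: T₂ = T₁(V₁/V₂)^(n−1) = 603×(0.319)^0.54 = 326 K; P₂ = P₁(V₁/V₂)^n = 51.0 kPa.
W = (P₁V₁−P₂V₂)/(n−1) = (296×24.4−51.0×76.4)/0.54 = 6150 J.
Work done on the gas = −W_by = -6150 J.

-6150 J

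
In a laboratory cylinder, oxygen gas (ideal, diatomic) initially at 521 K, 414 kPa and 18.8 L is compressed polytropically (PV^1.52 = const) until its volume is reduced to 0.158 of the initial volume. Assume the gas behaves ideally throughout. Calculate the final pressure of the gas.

6840 kPa

Polytropic n=1.52: T₂ = T₁(V₁/V₂)^(n−1) = 521×(6.33)^0.52 = 1360 K; P₂ = P₁(V₁/V₂)^n = 6840 kPa.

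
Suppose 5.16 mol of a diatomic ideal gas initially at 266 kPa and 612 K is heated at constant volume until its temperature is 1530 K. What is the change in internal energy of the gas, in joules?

V₁ = nRT₁/P₁ = 5.16×8.314×612/266 = 98.7 L.
Isochoric: V stays 98.7 L; P/T = const ⇒ T₂ = 1530 K, P₂ = 665 kPa.
For an ideal gas ΔU = nCvΔT with Cv = (5/2)R = 20.8 J/(mol·K).
ΔU = 5.16×20.8×(1530−612) = 98500 J.

98500 J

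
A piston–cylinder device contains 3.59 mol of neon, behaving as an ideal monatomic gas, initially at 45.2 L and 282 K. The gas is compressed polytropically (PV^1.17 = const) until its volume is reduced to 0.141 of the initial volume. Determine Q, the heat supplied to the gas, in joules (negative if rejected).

-14600 J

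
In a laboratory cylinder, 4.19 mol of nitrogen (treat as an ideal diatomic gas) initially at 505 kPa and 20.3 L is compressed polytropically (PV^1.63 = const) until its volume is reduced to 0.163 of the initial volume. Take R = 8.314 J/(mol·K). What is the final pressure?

9710 kPa

T₁ = P₁V₁/(nR) = 505×20.3/(4.19×8.314) = 294 K.
Polytropic n=1.63: T₂ = T₁(V₁/V₂)^(n−1) = 294×(6.13)^0.63 = 923 K; P₂ = P₁(V₁/V₂)^n = 9710 kPa.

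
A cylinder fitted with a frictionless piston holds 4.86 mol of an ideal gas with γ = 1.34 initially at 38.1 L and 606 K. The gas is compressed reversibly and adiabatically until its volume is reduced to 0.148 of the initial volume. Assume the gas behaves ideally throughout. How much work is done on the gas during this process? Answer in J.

P₁ = nRT₁/V₁ = 4.86×8.314×606/38.1 = 643 kPa.
Adiabatic: TV^(γ−1) = const ⇒ T₂ = 606×(6.76)^0.340 = 1160 K; PV^γ = const ⇒ P₂ = 8310 kPa.
ΔU = nCvΔT = 4.86×24.5×(1160−606) = 65900 J.
Q = 0 for an adiabatic process, so W = −ΔU = -65900 J.
Work done on the gas = −W_by = 65900 J.

65900 J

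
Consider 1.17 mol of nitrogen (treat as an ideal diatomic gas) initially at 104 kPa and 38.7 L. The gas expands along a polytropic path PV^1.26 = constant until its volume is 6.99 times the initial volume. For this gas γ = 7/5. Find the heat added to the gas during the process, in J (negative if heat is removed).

2150 J

T₁ = P₁V₁/(nR) = 104×38.7/(1.17×8.314) = 414 K.
Polytropic n=1.26: T₂ = T₁(V₁/V₂)^(n−1) = 414×(0.143)^0.26 = 250 K; P₂ = P₁(V₁/V₂)^n = 8.97 kPa.
W = (P₁V₁−P₂V₂)/(n−1) = (104×38.7−8.97×271)/0.26 = 6140 J.
ΔU = nCvΔT = 1.17×20.8×(250−414) = -3990 J.
Q = ΔU + W = 2150 J.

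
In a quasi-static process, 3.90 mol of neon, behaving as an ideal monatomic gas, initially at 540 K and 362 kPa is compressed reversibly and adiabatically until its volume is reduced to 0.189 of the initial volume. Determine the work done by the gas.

-53500 J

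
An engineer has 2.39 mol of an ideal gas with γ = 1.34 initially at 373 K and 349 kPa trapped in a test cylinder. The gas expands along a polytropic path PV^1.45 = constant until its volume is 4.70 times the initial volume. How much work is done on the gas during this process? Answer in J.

-8260 J

V₁ = nRT₁/P₁ = 2.39×8.314×373/349 = 21.2 L.
Polytropic n=1.45: T₂ = T₁(V₁/V₂)^(n−1) = 373×(0.213)^0.45 = 186 K; P₂ = P₁(V₁/V₂)^n = 37.0 kPa.
W = (P₁V₁−P₂V₂)/(n−1) = (349×21.2−37.0×99.8)/0.45 = 8260 J.
Work done on the gas = −W_by = -8260 J.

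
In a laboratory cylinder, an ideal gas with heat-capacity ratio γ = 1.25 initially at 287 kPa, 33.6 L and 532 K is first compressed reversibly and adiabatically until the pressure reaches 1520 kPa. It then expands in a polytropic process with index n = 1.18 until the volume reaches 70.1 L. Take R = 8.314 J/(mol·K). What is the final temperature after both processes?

n = P₁V₁/(RT₁) = 287×33.6/(8.314×532) = 2.18 mol.
Step 1 — Adiabatic: T₂/T₁ = (P₂/P₁)^((γ−1)/γ) ⇒ T₂ = 532×(5.30)^0.200 = 743 K; V₂ = 8.85 L.
ΔU = nCvΔT = 2.18×33.3×(743−532) = 15300 J.
Q = 0 for an adiabatic process, so W = −ΔU = -15300 J.
State after step 1: P = 1520 kPa, V = 8.85 L, T = 743 K.
Step 2 — Polytropic n=1.18: T₂ = T₁(V₁/V₂)^(n−1) = 743×(0.126)^0.18 = 512 K; P₂ = P₁(V₁/V₂)^n = 132 kPa.
W = (P₁V₁−P₂V₂)/(n−1) = (1520×8.85−132×70.1)/0.18 = 23200 J.
ΔU = nCvΔT = 2.18×33.3×(512−743) = -16700 J.
Q = ΔU + W = 6510 J.
Net over both steps: W = 7990 J, Q = 6510 J, ΔU = -1480 J.

512 K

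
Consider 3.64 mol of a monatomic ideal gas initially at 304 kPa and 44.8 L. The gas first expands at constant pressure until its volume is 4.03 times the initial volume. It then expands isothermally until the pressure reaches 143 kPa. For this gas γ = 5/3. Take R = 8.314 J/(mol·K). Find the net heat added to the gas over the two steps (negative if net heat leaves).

T₁ = P₁V₁/(nR) = 304×44.8/(3.64×8.314) = 450 K.
Step 1 — Isobaric: P stays 304 kPa; V/T = const ⇒ T₂ = 1810 K, V₂ = 181 L.
W = PΔV = 304×(181−44.8) kPa·L = 41300 J.
ΔU = nCvΔT = 3.64×12.5×(1810−450) = 61900 J.
Q = ΔU + W = nCpΔT = 103000 J.
State after step 1: P = 304 kPa, V = 181 L, T = 1810 K.
Step 2 — Isothermal: T stays 1810 K; PV = const ⇒ V₂ = 384 L, P₂ = 143 kPa.
ΔU = 0 (ideal gas, T constant).
W = nRT ln(V₂/V₁) = 3.64×8.314×1810×ln(2.13) = 41400 J.
Q = ΔU + W = 41400 J.
Net over both steps: W = 82700 J, Q = 145000 J, ΔU = 61900 J.

145000 J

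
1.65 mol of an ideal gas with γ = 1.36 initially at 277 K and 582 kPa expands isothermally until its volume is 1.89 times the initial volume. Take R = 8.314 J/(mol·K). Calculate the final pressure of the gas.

V₁ = nRT₁/P₁ = 1.65×8.314×277/582 = 6.53 L.
Isothermal: T stays 277 K; PV = const ⇒ V₂ = 12.3 L, P₂ = 308 kPa.

308 kPa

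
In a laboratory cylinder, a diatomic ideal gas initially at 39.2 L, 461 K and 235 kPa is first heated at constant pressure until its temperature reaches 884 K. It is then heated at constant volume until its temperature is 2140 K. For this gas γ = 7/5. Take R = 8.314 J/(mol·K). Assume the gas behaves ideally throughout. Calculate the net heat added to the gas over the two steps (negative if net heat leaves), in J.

92300 J

n = P₁V₁/(RT₁) = 235×39.2/(8.314×461) = 2.40 mol.
Step 1 — Isobaric: P stays 235 kPa; V/T = const ⇒ T₂ = 884 K, V₂ = 75.2 L.
W = PΔV = 235×(75.2−39.2) kPa·L = 8450 J.
ΔU = nCvΔT = 2.40×20.8×(884−461) = 21100 J.
Q = ΔU + W = nCpΔT = 29600 J.
State after step 1: P = 235 kPa, V = 75.2 L, T = 884 K.
Step 2 — Isochoric: V stays 75.2 L; P/T = const ⇒ T₂ = 2140 K, P₂ = 569 kPa.
W = 0 (no volume change).
ΔU = nCvΔT = 2.40×20.8×(2140−884) = 62700 J.
Q = ΔU = 62700 J.
Net over both steps: W = 8450 J, Q = 92300 J, ΔU = 83900 J.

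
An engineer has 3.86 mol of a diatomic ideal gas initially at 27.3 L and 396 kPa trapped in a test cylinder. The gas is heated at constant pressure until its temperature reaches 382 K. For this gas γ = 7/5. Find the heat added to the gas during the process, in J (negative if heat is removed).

T₁ = P₁V₁/(nR) = 396×27.3/(3.86×8.314) = 337 K.
Isobaric: P stays 396 kPa; V/T = const ⇒ T₂ = 382 K, V₂ = 31.0 L.
W = PΔV = 396×(31.0−27.3) kPa·L = 1450 J.
ΔU = nCvΔT = 3.86×20.8×(382−337) = 3620 J.
Q = ΔU + W = nCpΔT = 5070 J.

5070 J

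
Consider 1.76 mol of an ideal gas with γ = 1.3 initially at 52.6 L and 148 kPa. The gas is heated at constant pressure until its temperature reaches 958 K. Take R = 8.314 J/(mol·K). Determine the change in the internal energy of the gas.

T₁ = P₁V₁/(nR) = 148×52.6/(1.76×8.314) = 532 K.
Isobaric: P stays 148 kPa; V/T = const ⇒ T₂ = 958 K, V₂ = 94.7 L.
For an ideal gas ΔU = nCvΔT with Cv = R/(γ−1) = 27.7 J/(mol·K).
ΔU = 1.76×27.7×(958−532) = 20800 J.

20800 J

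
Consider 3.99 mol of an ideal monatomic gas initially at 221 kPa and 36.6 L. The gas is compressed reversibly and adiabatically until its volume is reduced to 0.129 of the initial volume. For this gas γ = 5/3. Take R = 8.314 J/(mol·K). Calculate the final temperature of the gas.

955 K

T₁ = P₁V₁/(nR) = 221×36.6/(3.99×8.314) = 244 K.
Adiabatic: TV^(γ−1) = const ⇒ T₂ = 244×(7.75)^0.667 = 955 K; PV^γ = const ⇒ P₂ = 6710 kPa.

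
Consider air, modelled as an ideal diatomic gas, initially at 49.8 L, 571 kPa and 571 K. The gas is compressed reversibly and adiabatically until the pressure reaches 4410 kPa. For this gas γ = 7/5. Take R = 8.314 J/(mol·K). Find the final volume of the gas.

11.6 L

Adiabatic: T₂/T₁ = (P₂/P₁)^((γ−1)/γ) ⇒ T₂ = 571×(7.72)^0.286 = 1020 K; V₂ = 11.6 L.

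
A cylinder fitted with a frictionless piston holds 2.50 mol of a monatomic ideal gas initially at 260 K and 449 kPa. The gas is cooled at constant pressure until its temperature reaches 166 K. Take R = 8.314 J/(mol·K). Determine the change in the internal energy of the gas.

-2930 J

V₁ = nRT₁/P₁ = 2.50×8.314×260/449 = 12.0 L.
Isobaric: P stays 449 kPa; V/T = const ⇒ T₂ = 166 K, V₂ = 7.68 L.
For an ideal gas ΔU = nCvΔT with Cv = (3/2)R = 12.5 J/(mol·K).
ΔU = 2.50×12.5×(166−260) = -2930 J.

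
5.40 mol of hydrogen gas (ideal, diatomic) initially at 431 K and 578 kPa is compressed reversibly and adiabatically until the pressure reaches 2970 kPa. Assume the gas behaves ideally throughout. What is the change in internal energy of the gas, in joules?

V₁ = nRT₁/P₁ = 5.40×8.314×431/578 = 33.5 L.
Adiabatic: T₂/T₁ = (P₂/P₁)^((γ−1)/γ) ⇒ T₂ = 431×(5.14)^0.286 = 688 K; V₂ = 10.4 L.
For an ideal gas ΔU = nCvΔT with Cv = (5/2)R = 20.8 J/(mol·K).
ΔU = 5.40×20.8×(688−431) = 28800 J.

28800 J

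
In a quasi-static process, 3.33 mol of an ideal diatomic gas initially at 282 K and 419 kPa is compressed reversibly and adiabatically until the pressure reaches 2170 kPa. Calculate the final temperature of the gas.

451 K

V₁ = nRT₁/P₁ = 3.33×8.314×282/419 = 18.6 L.
Adiabatic: T₂/T₁ = (P₂/P₁)^((γ−1)/γ) ⇒ T₂ = 282×(5.18)^0.286 = 451 K; V₂ = 5.76 L.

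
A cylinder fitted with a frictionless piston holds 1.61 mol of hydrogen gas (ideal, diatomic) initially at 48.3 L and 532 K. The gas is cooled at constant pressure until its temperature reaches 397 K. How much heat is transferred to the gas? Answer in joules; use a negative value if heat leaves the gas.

P₁ = nRT₁/V₁ = 1.61×8.314×532/48.3 = 147 kPa.
Isobaric: P stays 147 kPa; V/T = const ⇒ T₂ = 397 K, V₂ = 36.0 L.
W = PΔV = 147×(36.0−48.3) kPa·L = -1810 J.
ΔU = nCvΔT = 1.61×20.8×(397−532) = -4520 J.
Q = ΔU + W = nCpΔT = -6320 J.

-6320 J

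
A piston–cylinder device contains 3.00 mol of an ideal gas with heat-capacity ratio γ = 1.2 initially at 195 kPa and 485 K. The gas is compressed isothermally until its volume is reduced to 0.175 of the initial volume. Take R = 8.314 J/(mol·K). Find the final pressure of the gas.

1110 kPa

V₁ = nRT₁/P₁ = 3.00×8.314×485/195 = 62.0 L.
Isothermal: T stays 485 K; PV = const ⇒ V₂ = 10.9 L, P₂ = 1110 kPa.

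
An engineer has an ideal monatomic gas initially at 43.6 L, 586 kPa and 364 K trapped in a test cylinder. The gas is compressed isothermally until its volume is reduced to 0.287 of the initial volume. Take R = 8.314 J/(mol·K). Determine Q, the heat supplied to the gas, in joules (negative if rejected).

n = P₁V₁/(RT₁) = 586×43.6/(8.314×364) = 8.44 mol.
Isothermal: T stays 364 K; PV = const ⇒ V₂ = 12.5 L, P₂ = 2040 kPa.
ΔU = 0 (ideal gas, T constant).
W = nRT ln(V₂/V₁) = 8.44×8.314×364×ln(0.287) = -31900 J.
Q = ΔU + W = -31900 J.

-31900 J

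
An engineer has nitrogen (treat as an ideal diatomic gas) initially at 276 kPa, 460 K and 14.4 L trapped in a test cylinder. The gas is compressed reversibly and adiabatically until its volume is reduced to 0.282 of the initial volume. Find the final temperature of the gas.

763 K

Adiabatic: TV^(γ−1) = const ⇒ T₂ = 460×(3.55)^0.400 = 763 K; PV^γ = const ⇒ P₂ = 1620 kPa.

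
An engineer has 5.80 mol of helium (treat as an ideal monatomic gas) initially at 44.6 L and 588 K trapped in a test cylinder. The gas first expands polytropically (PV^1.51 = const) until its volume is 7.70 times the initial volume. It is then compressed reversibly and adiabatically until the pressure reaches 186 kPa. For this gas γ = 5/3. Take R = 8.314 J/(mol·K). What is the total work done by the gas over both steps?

19500 J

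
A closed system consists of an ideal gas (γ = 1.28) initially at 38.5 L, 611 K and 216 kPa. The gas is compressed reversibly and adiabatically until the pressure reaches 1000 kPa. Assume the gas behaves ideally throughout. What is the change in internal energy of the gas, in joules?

11800 J

n = P₁V₁/(RT₁) = 216×38.5/(8.314×611) = 1.64 mol.
Adiabatic: T₂/T₁ = (P₂/P₁)^((γ−1)/γ) ⇒ T₂ = 611×(4.63)^0.219 = 854 K; V₂ = 11.6 L.
For an ideal gas ΔU = nCvΔT with Cv = R/(γ−1) = 29.7 J/(mol·K).
ΔU = 1.64×29.7×(854−611) = 11800 J.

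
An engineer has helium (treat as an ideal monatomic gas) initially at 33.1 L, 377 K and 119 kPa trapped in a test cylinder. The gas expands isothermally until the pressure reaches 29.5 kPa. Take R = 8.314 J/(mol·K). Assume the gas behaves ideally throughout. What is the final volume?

134 L

Isothermal: T stays 377 K; PV = const ⇒ V₂ = 134 L, P₂ = 29.5 kPa.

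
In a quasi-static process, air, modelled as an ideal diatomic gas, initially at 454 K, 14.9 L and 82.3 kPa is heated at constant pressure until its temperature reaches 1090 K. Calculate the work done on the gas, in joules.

n = P₁V₁/(RT₁) = 82.3×14.9/(8.314×454) = 0.325 mol.
Isobaric: P stays 82.3 kPa; V/T = const ⇒ T₂ = 1090 K, V₂ = 35.8 L.
W = PΔV = 82.3×(35.8−14.9) kPa·L = 1720 J.
Work done on the gas = −W_by = -1720 J.

-1720 J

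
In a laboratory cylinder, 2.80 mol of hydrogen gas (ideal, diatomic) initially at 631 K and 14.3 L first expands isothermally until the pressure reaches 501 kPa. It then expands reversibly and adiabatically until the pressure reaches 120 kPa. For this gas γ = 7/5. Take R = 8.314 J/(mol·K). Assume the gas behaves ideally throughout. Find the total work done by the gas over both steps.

P₁ = nRT₁/V₁ = 2.80×8.314×631/14.3 = 1030 kPa.
Step 1 — Isothermal: T stays 631 K; PV = const ⇒ V₂ = 29.3 L, P₂ = 501 kPa.
ΔU = 0 (ideal gas, T constant).
W = nRT ln(V₂/V₁) = 2.80×8.314×631×ln(2.05) = 10500 J.
Q = ΔU + W = 10500 J.
State after step 1: P = 501 kPa, V = 29.3 L, T = 631 K.
Step 2 — Adiabatic: T₂/T₁ = (P₂/P₁)^((γ−1)/γ) ⇒ T₂ = 631×(0.240)^0.286 = 419 K; V₂ = 81.4 L.
ΔU = nCvΔT = 2.80×20.8×(419−631) = -12300 J.
Q = 0 for an adiabatic process, so W = −ΔU = 12300 J.
Net over both steps: W = 22900 J, Q = 10500 J, ΔU = -12300 J.

22900 J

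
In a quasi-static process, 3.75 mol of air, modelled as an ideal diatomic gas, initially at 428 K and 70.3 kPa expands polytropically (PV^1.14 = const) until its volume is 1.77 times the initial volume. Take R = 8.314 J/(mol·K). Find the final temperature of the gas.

V₁ = nRT₁/P₁ = 3.75×8.314×428/70.3 = 190 L.
Polytropic n=1.14: T₂ = T₁(V₁/V₂)^(n−1) = 428×(0.565)^0.14 = 395 K; P₂ = P₁(V₁/V₂)^n = 36.7 kPa.

395 K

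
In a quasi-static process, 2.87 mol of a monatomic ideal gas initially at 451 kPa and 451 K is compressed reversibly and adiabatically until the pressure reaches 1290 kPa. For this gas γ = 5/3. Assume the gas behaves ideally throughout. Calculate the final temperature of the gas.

687 K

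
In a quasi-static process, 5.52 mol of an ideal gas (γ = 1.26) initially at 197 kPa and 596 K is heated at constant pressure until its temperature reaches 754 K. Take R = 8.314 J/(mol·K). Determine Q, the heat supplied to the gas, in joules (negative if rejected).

V₁ = nRT₁/P₁ = 5.52×8.314×596/197 = 139 L.
Isobaric: P stays 197 kPa; V/T = const ⇒ T₂ = 754 K, V₂ = 176 L.
W = PΔV = 197×(176−139) kPa·L = 7250 J.
ΔU = nCvΔT = 5.52×32.0×(754−596) = 27900 J.
Q = ΔU + W = nCpΔT = 35100 J.

35100 J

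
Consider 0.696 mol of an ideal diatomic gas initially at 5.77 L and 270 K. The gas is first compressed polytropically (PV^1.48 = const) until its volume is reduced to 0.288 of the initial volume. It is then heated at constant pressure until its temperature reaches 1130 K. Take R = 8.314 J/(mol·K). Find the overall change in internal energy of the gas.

P₁ = nRT₁/V₁ = 0.696×8.314×270/5.77 = 271 kPa.
Step 1 — Polytropic n=1.48: T₂ = T₁(V₁/V₂)^(n−1) = 270×(3.47)^0.48 = 491 K; P₂ = P₁(V₁/V₂)^n = 1710 kPa.
W = (P₁V₁−P₂V₂)/(n−1) = (271×5.77−1710×1.66)/0.48 = -2660 J.
ΔU = nCvΔT = 0.696×20.8×(491−270) = 3190 J.
Q = ΔU + W = 532 J.
State after step 1: P = 1710 kPa, V = 1.66 L, T = 491 K.
Step 2 — Isobaric: P stays 1710 kPa; V/T = const ⇒ T₂ = 1130 K, V₂ = 3.83 L.
W = PΔV = 1710×(3.83−1.66) kPa·L = 3700 J.
ΔU = nCvΔT = 0.696×20.8×(1130−491) = 9250 J.
Q = ΔU + W = nCpΔT = 12900 J.
Net over both steps: W = 1040 J, Q = 13500 J, ΔU = 12400 J.

12400 J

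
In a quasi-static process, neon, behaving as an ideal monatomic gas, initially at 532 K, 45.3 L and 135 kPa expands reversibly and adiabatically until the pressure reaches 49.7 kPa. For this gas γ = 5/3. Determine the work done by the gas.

n = P₁V₁/(RT₁) = 135×45.3/(8.314×532) = 1.38 mol.
Adiabatic: T₂/T₁ = (P₂/P₁)^((γ−1)/γ) ⇒ T₂ = 532×(0.368)^0.400 = 357 K; V₂ = 82.5 L.
ΔU = nCvΔT = 1.38×12.5×(357−532) = -3020 J.
Q = 0 for an adiabatic process, so W = −ΔU = 3020 J.

3020 J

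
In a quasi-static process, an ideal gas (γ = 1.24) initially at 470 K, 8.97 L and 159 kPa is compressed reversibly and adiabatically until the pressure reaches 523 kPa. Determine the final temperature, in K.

592 K

Adiabatic: T₂/T₁ = (P₂/P₁)^((γ−1)/γ) ⇒ T₂ = 470×(3.29)^0.194 = 592 K; V₂ = 3.43 L.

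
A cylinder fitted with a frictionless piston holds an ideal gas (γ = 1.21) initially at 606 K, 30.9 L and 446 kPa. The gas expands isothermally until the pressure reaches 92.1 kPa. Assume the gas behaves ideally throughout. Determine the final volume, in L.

Isothermal: T stays 606 K; PV = const ⇒ V₂ = 150 L, P₂ = 92.1 kPa.

150 L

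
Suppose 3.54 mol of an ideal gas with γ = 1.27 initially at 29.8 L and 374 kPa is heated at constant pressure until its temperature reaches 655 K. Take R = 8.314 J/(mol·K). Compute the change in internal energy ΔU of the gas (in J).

30100 J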